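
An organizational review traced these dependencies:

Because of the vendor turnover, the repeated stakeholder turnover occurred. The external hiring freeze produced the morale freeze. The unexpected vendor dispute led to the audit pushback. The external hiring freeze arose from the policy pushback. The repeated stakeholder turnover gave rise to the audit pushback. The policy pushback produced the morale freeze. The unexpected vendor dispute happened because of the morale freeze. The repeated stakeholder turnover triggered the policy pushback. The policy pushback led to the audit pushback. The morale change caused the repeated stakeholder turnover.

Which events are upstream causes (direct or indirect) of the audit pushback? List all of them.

the external hiring freeze, the morale change, the morale freeze, the policy pushback, the repeated stakeholder turnover, the unexpected vendor dispute, the vendor turnover

Immediate causes of the audit pushback: the repeated stakeholder turnover, the policy pushback, the unexpected vendor dispute.
Further upstream: the vendor turnover, the external hiring freeze, the morale freeze, the morale change.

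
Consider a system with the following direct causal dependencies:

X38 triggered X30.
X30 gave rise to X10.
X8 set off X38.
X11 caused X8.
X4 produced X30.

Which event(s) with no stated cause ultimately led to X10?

X11, X4

Tracing upstream from X10: X10 ← X30 ← X38 ← X8 ← X11.
A separate upstream branch: X10 ← X30 ← X4.
Each of those chain origins has no stated cause.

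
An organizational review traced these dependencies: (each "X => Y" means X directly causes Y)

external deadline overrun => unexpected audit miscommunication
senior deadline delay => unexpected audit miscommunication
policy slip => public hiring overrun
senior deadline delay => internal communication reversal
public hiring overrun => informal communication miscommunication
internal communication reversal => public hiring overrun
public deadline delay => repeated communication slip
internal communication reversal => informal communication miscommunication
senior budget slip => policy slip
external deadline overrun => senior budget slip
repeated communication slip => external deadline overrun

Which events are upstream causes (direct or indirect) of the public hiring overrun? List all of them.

Immediate causes of the public hiring overrun: the policy slip, the internal communication reversal.
Further upstream: the public deadline delay, the repeated communication slip, the external deadline overrun, the senior budget slip, the senior deadline delay.

the external deadline overrun, the internal communication reversal, the policy slip, the public deadline delay, the repeated communication slip, the senior budget slip, the senior deadline delay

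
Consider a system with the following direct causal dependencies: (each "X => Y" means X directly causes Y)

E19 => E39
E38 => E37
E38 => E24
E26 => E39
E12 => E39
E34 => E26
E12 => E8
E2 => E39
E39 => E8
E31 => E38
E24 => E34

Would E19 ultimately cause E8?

Yes

There is a causal chain: E19 → E39 → E8.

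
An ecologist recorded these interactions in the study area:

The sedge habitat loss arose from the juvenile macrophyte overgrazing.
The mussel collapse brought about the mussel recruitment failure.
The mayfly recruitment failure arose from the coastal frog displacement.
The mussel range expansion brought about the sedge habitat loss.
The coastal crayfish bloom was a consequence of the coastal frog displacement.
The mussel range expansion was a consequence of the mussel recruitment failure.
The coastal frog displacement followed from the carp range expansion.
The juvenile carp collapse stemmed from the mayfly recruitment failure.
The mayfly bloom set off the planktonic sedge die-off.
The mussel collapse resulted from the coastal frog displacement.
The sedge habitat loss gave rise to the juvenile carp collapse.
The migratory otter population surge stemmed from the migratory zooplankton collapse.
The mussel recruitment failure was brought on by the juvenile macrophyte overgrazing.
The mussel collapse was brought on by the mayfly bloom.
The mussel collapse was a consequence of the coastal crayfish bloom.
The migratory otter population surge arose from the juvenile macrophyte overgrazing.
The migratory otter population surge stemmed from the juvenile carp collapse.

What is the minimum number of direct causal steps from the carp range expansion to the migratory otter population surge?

4

Shortest chain: the carp range expansion → the coastal frog displacement → the mayfly recruitment failure → the juvenile carp collapse → the migratory otter population surge.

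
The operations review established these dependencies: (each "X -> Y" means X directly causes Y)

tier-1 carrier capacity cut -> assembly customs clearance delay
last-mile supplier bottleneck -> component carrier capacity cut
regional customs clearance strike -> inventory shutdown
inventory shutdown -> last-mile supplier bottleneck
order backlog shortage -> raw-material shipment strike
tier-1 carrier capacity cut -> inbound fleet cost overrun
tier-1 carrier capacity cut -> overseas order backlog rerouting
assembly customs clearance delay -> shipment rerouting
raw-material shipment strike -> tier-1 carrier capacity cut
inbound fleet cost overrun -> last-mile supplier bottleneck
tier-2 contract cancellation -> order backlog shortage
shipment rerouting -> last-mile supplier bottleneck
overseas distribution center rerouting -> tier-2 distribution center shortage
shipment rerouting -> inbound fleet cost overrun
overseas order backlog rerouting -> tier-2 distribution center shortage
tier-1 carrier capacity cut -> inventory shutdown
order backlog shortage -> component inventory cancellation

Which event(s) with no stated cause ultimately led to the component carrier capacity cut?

the regional customs clearance strike, the tier-2 contract cancellation

Tracing upstream from the component carrier capacity cut: the component carrier capacity cut ← the last-mile supplier bottleneck ← the inventory shutdown ← the tier-1 carrier capacity cut ← the raw-material shipment strike ← the order backlog shortage ← the tier-2 contract cancellation.
A separate upstream branch: the component carrier capacity cut ← the last-mile supplier bottleneck ← the inventory shutdown ← the regional customs clearance strike.
Each of those chain origins has no stated cause.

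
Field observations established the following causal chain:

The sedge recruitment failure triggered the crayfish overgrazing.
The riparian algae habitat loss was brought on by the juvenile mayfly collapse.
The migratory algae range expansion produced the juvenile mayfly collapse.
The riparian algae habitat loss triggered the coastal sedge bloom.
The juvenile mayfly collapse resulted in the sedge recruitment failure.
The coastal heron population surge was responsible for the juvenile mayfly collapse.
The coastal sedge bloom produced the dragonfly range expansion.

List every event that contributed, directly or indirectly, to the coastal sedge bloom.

Immediate cause of the coastal sedge bloom: the riparian algae habitat loss.
Further upstream: the coastal heron population surge, the juvenile mayfly collapse, the migratory algae range expansion.

the coastal heron population surge, the juvenile mayfly collapse, the migratory algae range expansion, the riparian algae habitat loss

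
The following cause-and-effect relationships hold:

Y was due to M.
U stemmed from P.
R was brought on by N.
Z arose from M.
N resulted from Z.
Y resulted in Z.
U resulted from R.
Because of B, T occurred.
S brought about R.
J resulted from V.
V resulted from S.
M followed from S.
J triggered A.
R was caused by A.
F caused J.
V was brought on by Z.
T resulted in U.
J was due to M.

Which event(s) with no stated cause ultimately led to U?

Tracing upstream from U: U ← R ← S.
A separate upstream branch: U ← T ← B.
A separate upstream branch: U ← P.
A separate upstream branch: U ← R ← A ← J ← F.
Each of those chain origins has no stated cause.

B, F, P, S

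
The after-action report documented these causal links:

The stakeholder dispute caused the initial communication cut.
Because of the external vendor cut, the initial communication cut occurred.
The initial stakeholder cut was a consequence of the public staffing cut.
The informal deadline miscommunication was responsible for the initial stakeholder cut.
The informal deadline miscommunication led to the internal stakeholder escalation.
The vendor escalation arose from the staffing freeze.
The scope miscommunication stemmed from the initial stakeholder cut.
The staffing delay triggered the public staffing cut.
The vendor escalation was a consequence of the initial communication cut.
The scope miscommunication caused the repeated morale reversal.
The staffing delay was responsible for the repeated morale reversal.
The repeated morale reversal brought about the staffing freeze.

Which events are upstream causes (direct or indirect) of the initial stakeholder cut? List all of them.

Immediate causes of the initial stakeholder cut: the informal deadline miscommunication, the public staffing cut.
Further upstream: the staffing delay.

the informal deadline miscommunication, the public staffing cut, the staffing delay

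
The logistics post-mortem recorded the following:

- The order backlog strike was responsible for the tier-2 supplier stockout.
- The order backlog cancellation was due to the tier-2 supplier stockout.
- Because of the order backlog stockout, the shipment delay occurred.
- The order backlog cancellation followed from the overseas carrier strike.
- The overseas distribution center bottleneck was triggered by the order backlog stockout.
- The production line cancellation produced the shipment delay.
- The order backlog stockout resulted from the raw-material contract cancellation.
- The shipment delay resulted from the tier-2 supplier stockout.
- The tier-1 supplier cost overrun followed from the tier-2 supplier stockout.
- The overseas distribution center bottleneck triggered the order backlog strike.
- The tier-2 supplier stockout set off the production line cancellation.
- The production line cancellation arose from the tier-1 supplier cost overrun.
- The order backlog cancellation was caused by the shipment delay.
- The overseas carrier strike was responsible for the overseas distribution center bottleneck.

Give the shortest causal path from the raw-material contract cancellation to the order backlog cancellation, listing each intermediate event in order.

the raw-material contract cancellation → the order backlog stockout → the shipment delay → the order backlog cancellation

the raw-material contract cancellation → the order backlog stockout
the order backlog stockout → the shipment delay
the shipment delay → the order backlog cancellation
Length: 3 steps.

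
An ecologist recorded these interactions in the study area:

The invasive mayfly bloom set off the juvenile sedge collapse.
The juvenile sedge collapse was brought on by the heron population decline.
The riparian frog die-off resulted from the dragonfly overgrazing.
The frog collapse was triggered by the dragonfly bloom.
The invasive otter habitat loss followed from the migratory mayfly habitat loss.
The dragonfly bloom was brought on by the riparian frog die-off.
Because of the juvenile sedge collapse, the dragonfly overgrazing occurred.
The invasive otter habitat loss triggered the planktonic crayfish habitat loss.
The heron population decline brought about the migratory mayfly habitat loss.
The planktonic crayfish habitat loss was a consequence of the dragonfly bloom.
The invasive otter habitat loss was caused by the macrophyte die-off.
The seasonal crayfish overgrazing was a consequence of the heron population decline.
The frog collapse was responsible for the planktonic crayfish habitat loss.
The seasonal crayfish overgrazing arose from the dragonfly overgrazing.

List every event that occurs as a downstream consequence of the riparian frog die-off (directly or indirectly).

Direct effects: the dragonfly bloom.
2 steps out: the frog collapse, the planktonic crayfish habitat loss.
Not reachable from it: the invasive mayfly bloom, the heron population decline, the juvenile sedge collapse, the dragonfly overgrazing, the seasonal crayfish overgrazing, the macrophyte die-off, the migratory mayfly habitat loss, the invasive otter habitat loss.

the dragonfly bloom, the frog collapse, the planktonic crayfish habitat loss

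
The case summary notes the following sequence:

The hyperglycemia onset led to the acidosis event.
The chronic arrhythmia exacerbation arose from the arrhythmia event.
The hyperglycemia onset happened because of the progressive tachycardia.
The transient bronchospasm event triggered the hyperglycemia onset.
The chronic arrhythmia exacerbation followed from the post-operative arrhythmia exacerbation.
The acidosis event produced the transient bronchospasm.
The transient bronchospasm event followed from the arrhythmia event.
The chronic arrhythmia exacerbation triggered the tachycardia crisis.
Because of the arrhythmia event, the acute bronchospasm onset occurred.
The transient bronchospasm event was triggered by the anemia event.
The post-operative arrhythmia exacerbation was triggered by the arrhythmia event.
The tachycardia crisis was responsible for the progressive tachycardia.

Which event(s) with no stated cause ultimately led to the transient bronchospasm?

Tracing upstream from the transient bronchospasm: the transient bronchospasm ← the acidosis event ← the hyperglycemia onset ← the transient bronchospasm event ← the arrhythmia event.
A separate upstream branch: the transient bronchospasm ← the acidosis event ← the hyperglycemia onset ← the transient bronchospasm event ← the anemia event.
Each of those chain origins has no stated cause.

the anemia event, the arrhythmia event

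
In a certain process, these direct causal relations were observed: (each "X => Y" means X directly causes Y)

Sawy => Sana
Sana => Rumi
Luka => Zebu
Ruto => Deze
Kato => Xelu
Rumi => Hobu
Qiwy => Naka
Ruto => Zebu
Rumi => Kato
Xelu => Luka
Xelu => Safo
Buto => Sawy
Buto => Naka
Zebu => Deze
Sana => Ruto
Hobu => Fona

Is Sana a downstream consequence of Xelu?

No

Xelu leads to Safo, Luka, Zebu, Deze; Sana is not among them.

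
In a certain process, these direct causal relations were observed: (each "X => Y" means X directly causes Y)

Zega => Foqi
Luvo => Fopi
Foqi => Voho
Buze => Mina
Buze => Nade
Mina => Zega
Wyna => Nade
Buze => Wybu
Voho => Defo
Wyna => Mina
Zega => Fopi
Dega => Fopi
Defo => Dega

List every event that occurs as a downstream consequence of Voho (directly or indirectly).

Defo, Dega, Fopi

Direct effects: Defo.
2 steps out: Dega.
3 steps out: Fopi.
Not reachable from it: Buze, Wyna, Nade, Mina, Zega, Foqi, Wybu, Luvo.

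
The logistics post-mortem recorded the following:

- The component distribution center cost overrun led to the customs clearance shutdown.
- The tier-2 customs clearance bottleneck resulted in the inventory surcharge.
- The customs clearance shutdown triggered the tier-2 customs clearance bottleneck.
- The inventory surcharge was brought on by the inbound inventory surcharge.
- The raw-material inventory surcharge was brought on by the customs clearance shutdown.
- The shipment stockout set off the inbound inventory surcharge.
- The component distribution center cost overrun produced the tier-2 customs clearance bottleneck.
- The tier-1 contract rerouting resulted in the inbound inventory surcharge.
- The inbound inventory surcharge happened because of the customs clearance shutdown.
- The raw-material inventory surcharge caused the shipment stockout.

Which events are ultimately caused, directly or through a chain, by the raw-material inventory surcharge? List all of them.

Direct effects: the shipment stockout.
2 steps out: the inbound inventory surcharge.
3 steps out: the inventory surcharge.
Not reachable from it: the component distribution center cost overrun, the customs clearance shutdown, the tier-2 customs clearance bottleneck, the tier-1 contract rerouting.

the inbound inventory surcharge, the inventory surcharge, the shipment stockout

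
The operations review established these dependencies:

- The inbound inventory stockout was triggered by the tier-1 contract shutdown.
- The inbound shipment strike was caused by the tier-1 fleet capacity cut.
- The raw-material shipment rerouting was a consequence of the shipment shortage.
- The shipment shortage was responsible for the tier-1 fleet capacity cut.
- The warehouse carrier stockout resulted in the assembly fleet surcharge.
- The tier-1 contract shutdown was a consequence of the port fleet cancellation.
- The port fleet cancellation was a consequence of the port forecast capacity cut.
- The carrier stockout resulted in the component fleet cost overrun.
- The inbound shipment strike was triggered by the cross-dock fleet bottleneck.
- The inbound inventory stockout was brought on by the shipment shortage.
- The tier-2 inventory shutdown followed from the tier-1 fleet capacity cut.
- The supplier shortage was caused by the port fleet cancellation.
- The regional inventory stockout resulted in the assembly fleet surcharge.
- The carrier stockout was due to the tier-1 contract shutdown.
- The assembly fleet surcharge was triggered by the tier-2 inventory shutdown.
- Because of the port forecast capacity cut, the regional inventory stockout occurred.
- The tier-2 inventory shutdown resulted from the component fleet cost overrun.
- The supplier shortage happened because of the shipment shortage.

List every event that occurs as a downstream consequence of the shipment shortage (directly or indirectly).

Direct effects: the raw-material shipment rerouting, the tier-1 fleet capacity cut, the inbound inventory stockout, the supplier shortage.
2 steps out: the tier-2 inventory shutdown, the inbound shipment strike.
3 steps out: the assembly fleet surcharge.
Not reachable from it: the port forecast capacity cut, the port fleet cancellation, the tier-1 contract shutdown, the cross-dock fleet bottleneck, the carrier stockout, the regional inventory stockout, the component fleet cost overrun, the warehouse carrier stockout.

the assembly fleet surcharge, the inbound inventory stockout, the inbound shipment strike, the raw-material shipment rerouting, the supplier shortage, the tier-1 fleet capacity cut, the tier-2 inventory shutdown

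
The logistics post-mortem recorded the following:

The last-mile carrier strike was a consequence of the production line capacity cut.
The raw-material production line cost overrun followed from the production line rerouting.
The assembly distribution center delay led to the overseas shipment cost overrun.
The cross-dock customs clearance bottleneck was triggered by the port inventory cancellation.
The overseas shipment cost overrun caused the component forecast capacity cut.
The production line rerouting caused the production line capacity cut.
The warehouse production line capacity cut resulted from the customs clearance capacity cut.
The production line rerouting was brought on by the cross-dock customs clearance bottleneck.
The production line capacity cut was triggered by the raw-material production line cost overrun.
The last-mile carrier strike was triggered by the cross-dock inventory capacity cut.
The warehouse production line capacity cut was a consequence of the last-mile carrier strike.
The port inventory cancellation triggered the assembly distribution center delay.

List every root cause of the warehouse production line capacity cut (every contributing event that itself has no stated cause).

Tracing upstream from the warehouse production line capacity cut: the warehouse production line capacity cut ← the last-mile carrier strike ← the production line capacity cut ← the production line rerouting ← the cross-dock customs clearance bottleneck ← the port inventory cancellation.
A separate upstream branch: the warehouse production line capacity cut ← the customs clearance capacity cut.
A separate upstream branch: the warehouse production line capacity cut ← the last-mile carrier strike ← the cross-dock inventory capacity cut.
Each of those chain origins has no stated cause.

the cross-dock inventory capacity cut, the customs clearance capacity cut, the port inventory cancellation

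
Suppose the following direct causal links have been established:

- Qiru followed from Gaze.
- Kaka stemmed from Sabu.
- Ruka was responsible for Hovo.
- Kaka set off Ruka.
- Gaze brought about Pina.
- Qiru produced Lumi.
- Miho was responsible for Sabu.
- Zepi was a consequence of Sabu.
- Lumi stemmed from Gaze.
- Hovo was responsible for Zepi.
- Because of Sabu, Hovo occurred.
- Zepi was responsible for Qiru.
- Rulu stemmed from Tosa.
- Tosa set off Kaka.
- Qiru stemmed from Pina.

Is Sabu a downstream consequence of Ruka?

Ruka leads to Hovo, Zepi, Qiru, Lumi; Sabu is not among them.

No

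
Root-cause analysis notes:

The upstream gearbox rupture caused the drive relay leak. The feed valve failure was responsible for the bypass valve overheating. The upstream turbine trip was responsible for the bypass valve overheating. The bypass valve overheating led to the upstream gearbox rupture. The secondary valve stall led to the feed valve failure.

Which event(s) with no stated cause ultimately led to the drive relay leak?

the secondary valve stall, the upstream turbine trip

Tracing upstream from the drive relay leak: the drive relay leak ← the upstream gearbox rupture ← the bypass valve overheating ← the feed valve failure ← the secondary valve stall.
A separate upstream branch: the drive relay leak ← the upstream gearbox rupture ← the bypass valve overheating ← the upstream turbine trip.
Each of those chain origins has no stated cause.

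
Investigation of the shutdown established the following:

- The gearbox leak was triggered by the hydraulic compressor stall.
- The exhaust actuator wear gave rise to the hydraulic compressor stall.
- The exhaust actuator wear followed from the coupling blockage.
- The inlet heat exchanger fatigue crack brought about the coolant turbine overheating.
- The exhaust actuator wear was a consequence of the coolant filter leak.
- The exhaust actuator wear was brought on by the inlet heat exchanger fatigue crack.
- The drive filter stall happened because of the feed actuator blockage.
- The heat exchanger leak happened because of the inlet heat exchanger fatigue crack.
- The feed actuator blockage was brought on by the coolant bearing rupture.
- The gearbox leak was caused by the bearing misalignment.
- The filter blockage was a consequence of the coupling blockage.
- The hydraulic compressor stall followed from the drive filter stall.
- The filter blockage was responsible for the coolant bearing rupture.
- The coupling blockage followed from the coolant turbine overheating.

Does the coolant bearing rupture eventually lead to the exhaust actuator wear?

No

The coolant bearing rupture leads to the feed actuator blockage, the drive filter stall, the hydraulic compressor stall, the gearbox leak; the exhaust actuator wear is not among them.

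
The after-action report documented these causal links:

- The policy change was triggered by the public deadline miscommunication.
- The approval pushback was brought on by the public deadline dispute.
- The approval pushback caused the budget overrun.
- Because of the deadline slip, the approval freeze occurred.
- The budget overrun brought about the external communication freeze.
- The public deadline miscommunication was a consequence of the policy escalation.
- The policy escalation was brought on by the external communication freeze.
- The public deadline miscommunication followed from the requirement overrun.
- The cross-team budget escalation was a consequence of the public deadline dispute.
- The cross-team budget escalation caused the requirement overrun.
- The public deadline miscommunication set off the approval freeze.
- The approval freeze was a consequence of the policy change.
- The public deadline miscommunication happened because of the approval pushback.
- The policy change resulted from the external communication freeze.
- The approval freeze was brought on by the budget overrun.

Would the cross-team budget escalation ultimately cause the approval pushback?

The cross-team budget escalation leads to the requirement overrun, the public deadline miscommunication, the policy change, the approval freeze; the approval pushback is not among them.

No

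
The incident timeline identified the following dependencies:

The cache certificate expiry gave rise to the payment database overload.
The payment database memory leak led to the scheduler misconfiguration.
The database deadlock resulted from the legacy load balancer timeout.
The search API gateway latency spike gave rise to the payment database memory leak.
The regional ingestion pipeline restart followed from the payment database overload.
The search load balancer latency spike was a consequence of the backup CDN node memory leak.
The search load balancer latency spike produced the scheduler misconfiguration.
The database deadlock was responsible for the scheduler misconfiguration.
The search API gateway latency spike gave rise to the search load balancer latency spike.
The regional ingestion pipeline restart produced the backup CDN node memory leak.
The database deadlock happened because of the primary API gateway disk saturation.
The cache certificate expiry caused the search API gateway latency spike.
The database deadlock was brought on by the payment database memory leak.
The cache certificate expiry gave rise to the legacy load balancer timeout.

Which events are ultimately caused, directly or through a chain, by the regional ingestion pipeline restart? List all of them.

Direct effects: the backup CDN node memory leak.
2 steps out: the search load balancer latency spike.
3 steps out: the scheduler misconfiguration.
Not reachable from it: the cache certificate expiry, the legacy load balancer timeout, the search API gateway latency spike, the payment database overload, the payment database memory leak, the database deadlock, the primary API gateway disk saturation.

the backup CDN node memory leak, the scheduler misconfiguration, the search load balancer latency spike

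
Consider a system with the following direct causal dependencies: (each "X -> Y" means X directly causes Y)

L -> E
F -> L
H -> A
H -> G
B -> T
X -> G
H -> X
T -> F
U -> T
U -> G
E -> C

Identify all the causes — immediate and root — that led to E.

Immediate cause of E: L.
Further upstream: U, B, T, F.

B, F, L, T, U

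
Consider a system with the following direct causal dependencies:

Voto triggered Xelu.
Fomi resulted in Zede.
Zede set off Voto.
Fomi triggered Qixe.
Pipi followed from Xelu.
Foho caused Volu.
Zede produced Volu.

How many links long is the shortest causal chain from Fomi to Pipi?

4

Shortest chain: Fomi → Zede → Voto → Xelu → Pipi.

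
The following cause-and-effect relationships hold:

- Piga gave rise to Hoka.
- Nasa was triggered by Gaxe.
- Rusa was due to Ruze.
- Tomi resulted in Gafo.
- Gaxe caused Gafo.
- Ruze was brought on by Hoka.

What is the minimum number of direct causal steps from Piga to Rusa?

Shortest chain: Piga → Hoka → Ruze → Rusa.

3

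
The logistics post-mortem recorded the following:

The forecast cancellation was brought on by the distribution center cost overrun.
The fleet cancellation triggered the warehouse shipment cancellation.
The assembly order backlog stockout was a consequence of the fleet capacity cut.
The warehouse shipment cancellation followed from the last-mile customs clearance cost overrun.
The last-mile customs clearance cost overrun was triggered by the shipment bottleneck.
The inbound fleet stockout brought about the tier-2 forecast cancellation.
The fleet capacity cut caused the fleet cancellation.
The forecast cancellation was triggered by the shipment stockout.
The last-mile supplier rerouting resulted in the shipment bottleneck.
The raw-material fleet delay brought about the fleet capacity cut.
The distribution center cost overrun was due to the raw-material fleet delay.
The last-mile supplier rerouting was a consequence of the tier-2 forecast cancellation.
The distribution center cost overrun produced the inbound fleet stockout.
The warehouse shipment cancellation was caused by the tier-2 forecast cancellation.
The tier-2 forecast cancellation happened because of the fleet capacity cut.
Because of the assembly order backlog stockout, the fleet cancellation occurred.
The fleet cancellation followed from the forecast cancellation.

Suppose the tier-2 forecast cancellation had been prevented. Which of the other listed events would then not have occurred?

Downstream of the tier-2 forecast cancellation: the last-mile supplier rerouting, the shipment bottleneck, the last-mile customs clearance cost overrun, the warehouse shipment cancellation.
Of those, still caused via another path: the warehouse shipment cancellation.
The remainder have no surviving cause.

the last-mile customs clearance cost overrun, the last-mile supplier rerouting, the shipment bottleneck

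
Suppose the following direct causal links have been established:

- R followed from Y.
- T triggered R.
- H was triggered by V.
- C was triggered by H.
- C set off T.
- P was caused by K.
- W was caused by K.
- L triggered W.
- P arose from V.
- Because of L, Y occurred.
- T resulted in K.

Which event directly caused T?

Upstream contributors include V, H, but only C feeds directly into T.

C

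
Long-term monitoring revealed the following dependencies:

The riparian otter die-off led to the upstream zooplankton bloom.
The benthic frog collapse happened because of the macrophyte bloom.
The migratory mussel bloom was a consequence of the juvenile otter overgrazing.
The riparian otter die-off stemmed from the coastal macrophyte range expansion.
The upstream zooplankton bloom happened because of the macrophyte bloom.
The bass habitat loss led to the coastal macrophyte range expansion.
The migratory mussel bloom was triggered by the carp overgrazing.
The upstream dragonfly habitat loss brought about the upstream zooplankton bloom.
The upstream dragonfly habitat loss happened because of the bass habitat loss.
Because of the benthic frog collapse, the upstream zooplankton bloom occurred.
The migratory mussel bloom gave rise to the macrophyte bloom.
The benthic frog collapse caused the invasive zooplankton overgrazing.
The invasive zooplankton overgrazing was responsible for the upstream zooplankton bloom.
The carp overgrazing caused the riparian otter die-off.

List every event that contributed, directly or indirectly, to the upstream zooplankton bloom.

the bass habitat loss, the benthic frog collapse, the carp overgrazing, the coastal macrophyte range expansion, the invasive zooplankton overgrazing, the juvenile otter overgrazing, the macrophyte bloom, the migratory mussel bloom, the riparian otter die-off, the upstream dragonfly habitat loss

Immediate causes of the upstream zooplankton bloom: the macrophyte bloom, the benthic frog collapse, the invasive zooplankton overgrazing, the riparian otter die-off, the upstream dragonfly habitat loss.
Further upstream: the carp overgrazing, the juvenile otter overgrazing, the migratory mussel bloom, the bass habitat loss, the coastal macrophyte range expansion.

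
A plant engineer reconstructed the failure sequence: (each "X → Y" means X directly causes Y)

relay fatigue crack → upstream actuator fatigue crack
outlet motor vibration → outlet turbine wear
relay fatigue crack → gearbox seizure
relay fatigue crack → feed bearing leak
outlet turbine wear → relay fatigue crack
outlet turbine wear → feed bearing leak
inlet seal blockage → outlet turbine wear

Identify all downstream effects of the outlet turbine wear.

Direct effects: the relay fatigue crack, the feed bearing leak.
2 steps out: the upstream actuator fatigue crack, the gearbox seizure.
Not reachable from it: the inlet seal blockage, the outlet motor vibration.

the feed bearing leak, the gearbox seizure, the relay fatigue crack, the upstream actuator fatigue crack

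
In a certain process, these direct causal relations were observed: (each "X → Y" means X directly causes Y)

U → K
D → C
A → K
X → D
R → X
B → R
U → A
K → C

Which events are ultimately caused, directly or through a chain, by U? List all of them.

A, C, K

Direct effects: A, K.
2 steps out: C.
Not reachable from it: B, R, X, D.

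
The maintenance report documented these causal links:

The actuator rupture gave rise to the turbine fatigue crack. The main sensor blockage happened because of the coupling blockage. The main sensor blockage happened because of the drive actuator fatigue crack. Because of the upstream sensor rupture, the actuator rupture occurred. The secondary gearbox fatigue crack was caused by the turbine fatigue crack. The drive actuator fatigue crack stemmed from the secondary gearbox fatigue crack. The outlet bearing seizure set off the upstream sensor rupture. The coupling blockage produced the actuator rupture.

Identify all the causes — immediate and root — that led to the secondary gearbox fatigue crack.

Immediate cause of the secondary gearbox fatigue crack: the turbine fatigue crack.
Further upstream: the outlet bearing seizure, the coupling blockage, the upstream sensor rupture, the actuator rupture.

the actuator rupture, the coupling blockage, the outlet bearing seizure, the turbine fatigue crack, the upstream sensor rupture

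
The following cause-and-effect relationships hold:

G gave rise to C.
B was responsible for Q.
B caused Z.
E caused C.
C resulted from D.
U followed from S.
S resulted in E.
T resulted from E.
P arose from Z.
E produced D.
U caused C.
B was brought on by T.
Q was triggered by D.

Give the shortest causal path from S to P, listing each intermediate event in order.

S → E
E → T
T → B
B → Z
Z → P
Length: 5 steps.

S → E → T → B → Z → P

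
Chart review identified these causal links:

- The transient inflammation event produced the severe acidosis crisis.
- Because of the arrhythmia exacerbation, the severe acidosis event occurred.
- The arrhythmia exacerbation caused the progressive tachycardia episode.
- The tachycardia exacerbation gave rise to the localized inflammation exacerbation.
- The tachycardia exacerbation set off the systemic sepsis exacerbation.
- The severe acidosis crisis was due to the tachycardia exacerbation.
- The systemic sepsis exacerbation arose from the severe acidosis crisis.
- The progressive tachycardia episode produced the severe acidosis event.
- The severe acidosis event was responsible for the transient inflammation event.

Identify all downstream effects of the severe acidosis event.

the severe acidosis crisis, the systemic sepsis exacerbation, the transient inflammation event

Direct effects: the transient inflammation event.
2 steps out: the severe acidosis crisis.
3 steps out: the systemic sepsis exacerbation.
Not reachable from it: the tachycardia exacerbation, the arrhythmia exacerbation, the progressive tachycardia episode, the localized inflammation exacerbation.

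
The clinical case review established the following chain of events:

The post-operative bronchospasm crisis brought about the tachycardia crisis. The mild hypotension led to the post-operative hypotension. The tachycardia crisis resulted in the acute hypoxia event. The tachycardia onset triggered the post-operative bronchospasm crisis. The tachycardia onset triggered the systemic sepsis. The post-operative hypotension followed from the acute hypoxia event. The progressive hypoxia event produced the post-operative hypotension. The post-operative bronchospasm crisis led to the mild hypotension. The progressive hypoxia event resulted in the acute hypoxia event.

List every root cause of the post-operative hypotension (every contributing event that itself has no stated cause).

the progressive hypoxia event, the tachycardia onset

Tracing upstream from the post-operative hypotension: the post-operative hypotension ← the mild hypotension ← the post-operative bronchospasm crisis ← the tachycardia onset.
A separate upstream branch: the post-operative hypotension ← the progressive hypoxia event.
Each of those chain origins has no stated cause.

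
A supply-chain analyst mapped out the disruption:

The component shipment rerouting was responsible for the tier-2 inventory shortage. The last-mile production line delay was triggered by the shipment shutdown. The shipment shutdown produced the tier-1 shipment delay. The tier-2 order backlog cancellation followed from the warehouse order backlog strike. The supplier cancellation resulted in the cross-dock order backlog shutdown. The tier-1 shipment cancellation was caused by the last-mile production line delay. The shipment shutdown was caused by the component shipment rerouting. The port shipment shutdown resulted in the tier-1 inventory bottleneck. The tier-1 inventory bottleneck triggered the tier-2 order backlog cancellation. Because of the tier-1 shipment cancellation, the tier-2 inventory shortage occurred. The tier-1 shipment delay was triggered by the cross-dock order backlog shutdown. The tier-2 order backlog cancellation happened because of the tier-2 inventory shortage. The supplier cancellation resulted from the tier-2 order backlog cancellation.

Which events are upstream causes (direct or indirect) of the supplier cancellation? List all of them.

Immediate cause of the supplier cancellation: the tier-2 order backlog cancellation.
Further upstream: the component shipment rerouting, the shipment shutdown, the last-mile production line delay, the warehouse order backlog strike, the tier-1 shipment cancellation, the tier-2 inventory shortage, the port shipment shutdown, the tier-1 inventory bottleneck.

the component shipment rerouting, the last-mile production line delay, the port shipment shutdown, the shipment shutdown, the tier-1 inventory bottleneck, the tier-1 shipment cancellation, the tier-2 inventory shortage, the tier-2 order backlog cancellation, the warehouse order backlog strike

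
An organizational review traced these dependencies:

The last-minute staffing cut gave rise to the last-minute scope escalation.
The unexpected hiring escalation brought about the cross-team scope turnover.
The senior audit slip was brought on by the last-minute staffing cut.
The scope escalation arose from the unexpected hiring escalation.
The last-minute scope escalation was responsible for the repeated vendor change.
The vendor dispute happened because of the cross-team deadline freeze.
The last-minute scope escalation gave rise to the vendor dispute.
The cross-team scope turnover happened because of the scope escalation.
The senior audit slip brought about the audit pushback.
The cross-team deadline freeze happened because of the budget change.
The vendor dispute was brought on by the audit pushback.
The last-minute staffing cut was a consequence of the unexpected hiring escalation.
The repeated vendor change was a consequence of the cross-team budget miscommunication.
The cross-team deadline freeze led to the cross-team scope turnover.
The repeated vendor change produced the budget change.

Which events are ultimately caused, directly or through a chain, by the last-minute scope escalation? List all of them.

the budget change, the cross-team deadline freeze, the cross-team scope turnover, the repeated vendor change, the vendor dispute

Direct effects: the repeated vendor change, the vendor dispute.
2 steps out: the budget change.
3 steps out: the cross-team deadline freeze.
4 steps out: the cross-team scope turnover.
Not reachable from it: the unexpected hiring escalation, the last-minute staffing cut, the senior audit slip, the audit pushback, the scope escalation, the cross-team budget miscommunication.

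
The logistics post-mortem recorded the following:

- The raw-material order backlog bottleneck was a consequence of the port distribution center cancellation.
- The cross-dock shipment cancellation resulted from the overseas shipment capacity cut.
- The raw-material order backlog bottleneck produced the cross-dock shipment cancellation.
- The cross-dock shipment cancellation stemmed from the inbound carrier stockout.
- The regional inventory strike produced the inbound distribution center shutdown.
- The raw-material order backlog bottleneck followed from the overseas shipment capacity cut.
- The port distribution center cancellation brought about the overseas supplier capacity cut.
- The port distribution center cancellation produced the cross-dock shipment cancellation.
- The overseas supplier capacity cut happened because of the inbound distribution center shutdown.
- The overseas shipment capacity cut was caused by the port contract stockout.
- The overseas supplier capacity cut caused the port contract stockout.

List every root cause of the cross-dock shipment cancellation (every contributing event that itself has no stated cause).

the inbound carrier stockout, the port distribution center cancellation, the regional inventory strike

Tracing upstream from the cross-dock shipment cancellation: the cross-dock shipment cancellation ← the port distribution center cancellation.
A separate upstream branch: the cross-dock shipment cancellation ← the overseas shipment capacity cut ← the port contract stockout ← the overseas supplier capacity cut ← the inbound distribution center shutdown ← the regional inventory strike.
A separate upstream branch: the cross-dock shipment cancellation ← the inbound carrier stockout.
Each of those chain origins has no stated cause.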